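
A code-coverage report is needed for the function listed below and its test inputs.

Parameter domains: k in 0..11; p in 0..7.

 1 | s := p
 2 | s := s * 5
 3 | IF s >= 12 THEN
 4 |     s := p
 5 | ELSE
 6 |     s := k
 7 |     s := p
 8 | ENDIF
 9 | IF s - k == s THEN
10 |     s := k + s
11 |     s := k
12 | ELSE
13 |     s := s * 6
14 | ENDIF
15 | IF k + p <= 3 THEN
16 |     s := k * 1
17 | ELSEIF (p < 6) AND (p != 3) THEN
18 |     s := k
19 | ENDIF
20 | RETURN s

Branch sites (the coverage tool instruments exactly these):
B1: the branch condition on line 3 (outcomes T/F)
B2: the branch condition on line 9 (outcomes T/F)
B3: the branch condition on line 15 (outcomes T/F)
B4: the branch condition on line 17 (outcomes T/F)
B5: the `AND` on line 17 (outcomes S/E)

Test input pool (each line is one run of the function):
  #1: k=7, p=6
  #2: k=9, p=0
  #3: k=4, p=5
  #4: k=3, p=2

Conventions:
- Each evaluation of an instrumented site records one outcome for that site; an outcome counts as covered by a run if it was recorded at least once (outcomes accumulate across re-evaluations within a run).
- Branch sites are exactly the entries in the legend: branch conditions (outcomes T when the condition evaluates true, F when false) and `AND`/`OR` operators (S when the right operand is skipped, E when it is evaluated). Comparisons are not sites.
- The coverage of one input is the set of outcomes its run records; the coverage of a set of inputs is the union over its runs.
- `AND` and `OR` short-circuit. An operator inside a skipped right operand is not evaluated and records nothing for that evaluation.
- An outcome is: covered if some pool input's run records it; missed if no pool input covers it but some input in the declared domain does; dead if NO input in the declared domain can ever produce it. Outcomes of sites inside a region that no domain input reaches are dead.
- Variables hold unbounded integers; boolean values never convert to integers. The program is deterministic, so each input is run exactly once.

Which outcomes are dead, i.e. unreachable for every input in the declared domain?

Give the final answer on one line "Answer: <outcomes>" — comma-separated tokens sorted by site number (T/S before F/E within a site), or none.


sweeping the full domain (96 inputs) for each outcome:
  reachable outcomes have witnesses, e.g. B1=T (e.g. k=0, p=3), B1=F (e.g. k=0, p=0), B2=T (e.g. k=0, p=0), B2=F (e.g. k=1, p=0)
Answer: none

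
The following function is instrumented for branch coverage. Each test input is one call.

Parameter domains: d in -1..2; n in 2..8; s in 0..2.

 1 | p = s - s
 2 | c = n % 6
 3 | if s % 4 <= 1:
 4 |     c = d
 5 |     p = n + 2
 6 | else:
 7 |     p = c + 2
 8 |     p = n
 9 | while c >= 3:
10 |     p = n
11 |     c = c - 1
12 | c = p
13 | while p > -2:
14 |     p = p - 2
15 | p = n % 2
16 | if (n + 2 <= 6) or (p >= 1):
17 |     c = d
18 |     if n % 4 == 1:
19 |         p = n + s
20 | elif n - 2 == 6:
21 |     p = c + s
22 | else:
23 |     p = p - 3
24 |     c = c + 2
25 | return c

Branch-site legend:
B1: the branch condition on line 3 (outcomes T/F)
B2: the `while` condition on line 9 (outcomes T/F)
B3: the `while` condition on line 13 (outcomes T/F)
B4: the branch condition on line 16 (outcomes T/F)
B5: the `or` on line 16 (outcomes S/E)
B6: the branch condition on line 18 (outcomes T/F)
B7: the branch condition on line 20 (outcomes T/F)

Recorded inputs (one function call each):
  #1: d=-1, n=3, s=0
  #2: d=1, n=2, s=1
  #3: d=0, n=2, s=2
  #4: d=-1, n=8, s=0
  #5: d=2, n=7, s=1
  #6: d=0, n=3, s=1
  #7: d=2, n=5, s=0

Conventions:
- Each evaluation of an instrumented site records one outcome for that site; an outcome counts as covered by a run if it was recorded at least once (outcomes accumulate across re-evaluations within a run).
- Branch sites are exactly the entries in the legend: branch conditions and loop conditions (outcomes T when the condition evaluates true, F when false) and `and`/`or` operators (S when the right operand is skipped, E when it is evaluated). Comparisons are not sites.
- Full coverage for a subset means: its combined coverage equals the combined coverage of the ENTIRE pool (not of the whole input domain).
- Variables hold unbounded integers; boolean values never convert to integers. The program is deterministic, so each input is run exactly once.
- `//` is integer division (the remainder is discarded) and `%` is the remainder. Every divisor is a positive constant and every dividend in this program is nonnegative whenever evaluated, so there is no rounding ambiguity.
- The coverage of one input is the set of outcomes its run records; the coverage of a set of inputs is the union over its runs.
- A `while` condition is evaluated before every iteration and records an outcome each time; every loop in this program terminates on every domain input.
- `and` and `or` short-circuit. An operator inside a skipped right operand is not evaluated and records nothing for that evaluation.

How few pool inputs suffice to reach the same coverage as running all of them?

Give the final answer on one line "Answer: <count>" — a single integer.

input #1, d=-1, n=3, s=0: outcomes B1=T, B2=F, B3=T, B3=F, B4=T, B5=S, B6=F
input #2, d=1, n=2, s=1: outcomes B1=T, B2=F, B3=T, B3=F, B4=T, B5=S, B6=F
input #3, d=0, n=2, s=2: outcomes B1=F, B2=F, B3=T, B3=F, B4=T, B5=S, B6=F
input #4, d=-1, n=8, s=0: outcomes B1=T, B2=F, B3=T, B3=F, B4=F, B5=E, B7=T
input #5, d=2, n=7, s=1: outcomes B1=T, B2=F, B3=T, B3=F, B4=T, B5=E, B6=F
input #6, d=0, n=3, s=1: outcomes B1=T, B2=F, B3=T, B3=F, B4=T, B5=S, B6=F
input #7, d=2, n=5, s=0: outcomes B1=T, B2=F, B3=T, B3=F, B4=T, B5=E, B6=T
the full pool covers 12 outcomes: B1=T, B1=F, B2=F, B3=T, B3=F, B4=T, B4=F, B5=S, B5=E, B6=T, B6=F, B7=T
no size-1 subset reaches all 12 outcomes (best union: 7/12)
no size-2 subset reaches all 12 outcomes (best union: 11/12)
size 3: inputs {3, 4, 7} cover all 12 outcomes, and no lexicographically smaller subset of this size does

Answer: 3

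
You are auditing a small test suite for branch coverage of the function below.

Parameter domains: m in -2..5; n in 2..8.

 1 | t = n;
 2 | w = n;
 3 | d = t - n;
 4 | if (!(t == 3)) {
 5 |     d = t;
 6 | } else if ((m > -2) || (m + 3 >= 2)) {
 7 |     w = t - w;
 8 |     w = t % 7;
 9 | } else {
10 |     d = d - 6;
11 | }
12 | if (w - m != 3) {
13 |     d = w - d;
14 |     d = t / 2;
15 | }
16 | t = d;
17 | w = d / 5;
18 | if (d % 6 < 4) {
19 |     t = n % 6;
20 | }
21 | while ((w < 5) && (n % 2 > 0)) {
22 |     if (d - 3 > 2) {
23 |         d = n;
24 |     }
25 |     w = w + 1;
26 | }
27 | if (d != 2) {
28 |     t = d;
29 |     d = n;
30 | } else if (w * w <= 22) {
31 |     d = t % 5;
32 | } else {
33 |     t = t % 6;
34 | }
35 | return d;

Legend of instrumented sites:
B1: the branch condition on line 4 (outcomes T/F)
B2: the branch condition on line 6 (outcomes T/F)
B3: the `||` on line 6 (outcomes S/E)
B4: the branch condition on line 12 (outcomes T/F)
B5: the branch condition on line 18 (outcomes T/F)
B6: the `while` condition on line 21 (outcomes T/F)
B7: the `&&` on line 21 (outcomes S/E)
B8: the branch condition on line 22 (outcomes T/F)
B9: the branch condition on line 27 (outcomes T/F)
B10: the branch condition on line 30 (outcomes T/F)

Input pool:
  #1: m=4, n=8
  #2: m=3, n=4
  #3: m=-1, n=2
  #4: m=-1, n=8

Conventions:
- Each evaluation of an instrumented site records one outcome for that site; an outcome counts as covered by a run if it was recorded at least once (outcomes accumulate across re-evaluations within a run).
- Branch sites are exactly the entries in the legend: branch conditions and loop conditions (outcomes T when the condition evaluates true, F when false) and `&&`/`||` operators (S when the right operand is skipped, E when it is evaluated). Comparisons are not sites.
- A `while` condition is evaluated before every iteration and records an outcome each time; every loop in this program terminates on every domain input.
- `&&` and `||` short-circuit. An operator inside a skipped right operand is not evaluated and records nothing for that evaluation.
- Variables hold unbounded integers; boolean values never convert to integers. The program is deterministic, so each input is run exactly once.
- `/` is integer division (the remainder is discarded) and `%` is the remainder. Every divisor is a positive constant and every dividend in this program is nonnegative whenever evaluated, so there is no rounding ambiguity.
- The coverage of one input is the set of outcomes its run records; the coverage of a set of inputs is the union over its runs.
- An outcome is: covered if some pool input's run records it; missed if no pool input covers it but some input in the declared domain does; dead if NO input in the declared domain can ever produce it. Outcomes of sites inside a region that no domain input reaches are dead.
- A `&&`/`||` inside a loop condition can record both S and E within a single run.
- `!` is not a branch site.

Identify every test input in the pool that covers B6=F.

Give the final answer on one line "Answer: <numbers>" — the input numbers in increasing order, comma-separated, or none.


input #1 (m=4, n=8): hits B6=F
input #2 (m=3, n=4): hits B6=F
input #3 (m=-1, n=2): hits B6=F
input #4 (m=-1, n=8): hits B6=F
Answer: 1, 2, 3, 4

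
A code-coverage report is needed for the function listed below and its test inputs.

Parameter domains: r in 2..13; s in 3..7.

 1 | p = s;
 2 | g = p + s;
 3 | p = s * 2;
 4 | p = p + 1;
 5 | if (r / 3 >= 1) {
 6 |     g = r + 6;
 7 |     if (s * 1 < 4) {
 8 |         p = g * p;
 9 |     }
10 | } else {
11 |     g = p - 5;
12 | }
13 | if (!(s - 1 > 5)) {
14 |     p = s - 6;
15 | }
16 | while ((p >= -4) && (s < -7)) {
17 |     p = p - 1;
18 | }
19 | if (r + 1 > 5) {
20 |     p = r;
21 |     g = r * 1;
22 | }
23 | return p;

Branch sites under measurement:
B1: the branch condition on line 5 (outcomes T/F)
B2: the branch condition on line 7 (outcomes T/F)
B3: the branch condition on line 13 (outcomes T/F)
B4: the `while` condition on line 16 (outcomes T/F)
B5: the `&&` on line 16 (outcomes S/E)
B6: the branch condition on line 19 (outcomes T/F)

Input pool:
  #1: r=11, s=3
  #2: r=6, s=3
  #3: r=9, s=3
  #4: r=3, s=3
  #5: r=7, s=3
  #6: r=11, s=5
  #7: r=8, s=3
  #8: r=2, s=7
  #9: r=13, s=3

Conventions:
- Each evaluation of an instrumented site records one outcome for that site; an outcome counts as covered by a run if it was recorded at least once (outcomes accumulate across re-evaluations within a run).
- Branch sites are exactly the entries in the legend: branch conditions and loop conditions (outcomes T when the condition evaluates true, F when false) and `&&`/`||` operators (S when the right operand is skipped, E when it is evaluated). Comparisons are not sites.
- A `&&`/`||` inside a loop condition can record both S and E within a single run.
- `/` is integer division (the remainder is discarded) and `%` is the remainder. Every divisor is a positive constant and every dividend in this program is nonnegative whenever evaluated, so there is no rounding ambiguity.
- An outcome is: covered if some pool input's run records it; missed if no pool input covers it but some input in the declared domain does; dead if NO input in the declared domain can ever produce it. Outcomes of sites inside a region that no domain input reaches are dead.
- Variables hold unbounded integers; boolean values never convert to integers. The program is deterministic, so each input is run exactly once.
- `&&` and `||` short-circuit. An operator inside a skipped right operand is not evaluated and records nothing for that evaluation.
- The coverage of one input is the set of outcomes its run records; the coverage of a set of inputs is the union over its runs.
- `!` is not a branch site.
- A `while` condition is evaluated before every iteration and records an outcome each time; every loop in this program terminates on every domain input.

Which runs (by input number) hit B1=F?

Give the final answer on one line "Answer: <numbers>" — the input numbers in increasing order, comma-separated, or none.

input #1 (r=11, s=3): never hits B1=F
input #2 (r=6, s=3): never hits B1=F
input #3 (r=9, s=3): never hits B1=F
input #4 (r=3, s=3): never hits B1=F
input #5 (r=7, s=3): never hits B1=F
input #6 (r=11, s=5): never hits B1=F
input #7 (r=8, s=3): never hits B1=F
input #8 (r=2, s=7): hits B1=F
input #9 (r=13, s=3): never hits B1=F

Answer: 8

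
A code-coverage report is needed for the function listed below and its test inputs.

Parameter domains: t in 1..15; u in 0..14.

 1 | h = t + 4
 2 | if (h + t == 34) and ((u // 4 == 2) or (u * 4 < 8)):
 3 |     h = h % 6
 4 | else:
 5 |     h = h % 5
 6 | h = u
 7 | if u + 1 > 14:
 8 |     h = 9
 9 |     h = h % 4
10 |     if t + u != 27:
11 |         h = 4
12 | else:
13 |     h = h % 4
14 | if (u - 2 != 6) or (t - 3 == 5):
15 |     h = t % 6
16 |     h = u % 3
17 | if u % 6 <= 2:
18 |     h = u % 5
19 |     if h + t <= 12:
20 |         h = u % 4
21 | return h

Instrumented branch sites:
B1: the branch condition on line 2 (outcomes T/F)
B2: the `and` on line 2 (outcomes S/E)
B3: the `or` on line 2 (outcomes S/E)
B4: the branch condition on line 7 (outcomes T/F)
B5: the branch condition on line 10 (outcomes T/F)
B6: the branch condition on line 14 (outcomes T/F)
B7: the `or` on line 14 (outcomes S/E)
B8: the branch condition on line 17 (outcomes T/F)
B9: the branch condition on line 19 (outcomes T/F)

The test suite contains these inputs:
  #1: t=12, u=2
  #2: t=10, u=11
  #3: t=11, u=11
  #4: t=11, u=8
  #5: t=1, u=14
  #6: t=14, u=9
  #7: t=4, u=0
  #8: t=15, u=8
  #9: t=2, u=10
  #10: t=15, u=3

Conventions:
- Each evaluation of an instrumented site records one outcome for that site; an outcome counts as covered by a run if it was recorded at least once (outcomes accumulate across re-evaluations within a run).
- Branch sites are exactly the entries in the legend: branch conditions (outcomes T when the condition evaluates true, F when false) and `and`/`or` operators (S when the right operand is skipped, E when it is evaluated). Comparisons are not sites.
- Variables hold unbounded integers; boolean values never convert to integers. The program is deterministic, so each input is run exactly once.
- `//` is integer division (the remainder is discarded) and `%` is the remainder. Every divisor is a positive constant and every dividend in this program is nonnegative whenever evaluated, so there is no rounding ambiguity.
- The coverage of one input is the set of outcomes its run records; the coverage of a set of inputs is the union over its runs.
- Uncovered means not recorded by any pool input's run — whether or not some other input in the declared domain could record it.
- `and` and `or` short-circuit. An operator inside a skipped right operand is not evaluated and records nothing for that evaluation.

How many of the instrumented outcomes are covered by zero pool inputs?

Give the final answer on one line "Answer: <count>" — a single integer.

input #1 (t=12, u=2): events B2->S, B1->F, B4->F, B7->S, B6->T, B8->T, B9->F; covers B1=F, B2=S, B4=F, B6=T, B7=S, B8=T, B9=F
input #2 (t=10, u=11): events B2->S, B1->F, B4->F, B7->S, B6->T, B8->F; covers B1=F, B2=S, B4=F, B6=T, B7=S, B8=F
input #3 (t=11, u=11): events B2->S, B1->F, B4->F, B7->S, B6->T, B8->F; covers B1=F, B2=S, B4=F, B6=T, B7=S, B8=F
input #4 (t=11, u=8): events B2->S, B1->F, B4->F, B7->E, B6->F, B8->T, B9->F; covers B1=F, B2=S, B4=F, B6=F, B7=E, B8=T, B9=F
input #5 (t=1, u=14): events B2->S, B1->F, B4->T, B5->T, B7->S, B6->T, B8->T, B9->T; covers B1=F, B2=S, B4=T, B5=T, B6=T, B7=S, B8=T, B9=T
input #6 (t=14, u=9): events B2->S, B1->F, B4->F, B7->S, B6->T, B8->F; covers B1=F, B2=S, B4=F, B6=T, B7=S, B8=F
input #7 (t=4, u=0): events B2->S, B1->F, B4->F, B7->S, B6->T, B8->T, B9->T; covers B1=F, B2=S, B4=F, B6=T, B7=S, B8=T, B9=T
input #8 (t=15, u=8): events B2->E, B3->S, B1->T, B4->F, B7->E, B6->F, B8->T, B9->F; covers B1=T, B2=E, B3=S, B4=F, B6=F, B7=E, B8=T, B9=F
input #9 (t=2, u=10): events B2->S, B1->F, B4->F, B7->S, B6->T, B8->F; covers B1=F, B2=S, B4=F, B6=T, B7=S, B8=F
input #10 (t=15, u=3): events B2->E, B3->E, B1->F, B4->F, B7->S, B6->T, B8->F; covers B1=F, B2=E, B3=E, B4=F, B6=T, B7=S, B8=F
union over the pool: B1=T, B1=F, B2=S, B2=E, B3=S, B3=E, B4=T, B4=F, B5=T, B6=T, B6=F, B7=S, B7=E, B8=T, B8=F, B9=T, B9=F
uncovered (1 of 18): B5=F

Answer: 1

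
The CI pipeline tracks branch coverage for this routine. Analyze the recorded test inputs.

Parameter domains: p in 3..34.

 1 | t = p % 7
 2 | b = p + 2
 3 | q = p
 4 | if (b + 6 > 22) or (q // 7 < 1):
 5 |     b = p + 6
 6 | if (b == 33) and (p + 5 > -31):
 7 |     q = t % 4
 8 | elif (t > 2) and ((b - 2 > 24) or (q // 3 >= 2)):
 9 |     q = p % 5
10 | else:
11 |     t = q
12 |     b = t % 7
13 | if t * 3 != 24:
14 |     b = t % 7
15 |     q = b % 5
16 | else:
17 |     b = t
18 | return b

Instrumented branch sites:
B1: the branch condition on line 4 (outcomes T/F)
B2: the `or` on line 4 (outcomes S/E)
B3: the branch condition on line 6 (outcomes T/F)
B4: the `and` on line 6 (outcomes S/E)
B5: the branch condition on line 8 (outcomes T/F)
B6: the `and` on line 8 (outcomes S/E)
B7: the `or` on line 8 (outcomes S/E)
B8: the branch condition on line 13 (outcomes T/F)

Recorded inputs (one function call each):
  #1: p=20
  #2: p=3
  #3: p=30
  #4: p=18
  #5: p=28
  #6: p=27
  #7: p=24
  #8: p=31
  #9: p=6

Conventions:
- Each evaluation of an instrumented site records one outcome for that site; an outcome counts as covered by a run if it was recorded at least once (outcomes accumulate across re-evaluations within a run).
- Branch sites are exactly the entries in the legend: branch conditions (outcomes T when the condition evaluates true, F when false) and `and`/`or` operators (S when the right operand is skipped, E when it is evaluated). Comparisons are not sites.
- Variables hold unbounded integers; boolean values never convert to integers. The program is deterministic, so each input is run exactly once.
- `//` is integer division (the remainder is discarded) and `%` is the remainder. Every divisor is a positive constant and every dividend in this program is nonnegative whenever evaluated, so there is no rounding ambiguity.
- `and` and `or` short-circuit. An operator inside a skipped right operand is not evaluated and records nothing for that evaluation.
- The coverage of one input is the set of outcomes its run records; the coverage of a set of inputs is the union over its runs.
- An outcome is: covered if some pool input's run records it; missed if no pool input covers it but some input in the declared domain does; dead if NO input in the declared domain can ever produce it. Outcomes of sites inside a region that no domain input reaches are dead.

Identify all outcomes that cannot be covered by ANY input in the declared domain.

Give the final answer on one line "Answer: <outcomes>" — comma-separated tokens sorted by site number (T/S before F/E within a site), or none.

checking every outcome against all 32 domain inputs:
  reachable outcomes have witnesses, e.g. B1=T (e.g. p=3), B1=F (e.g. p=7), B2=S (e.g. p=15), B2=E (e.g. p=3)

Answer: none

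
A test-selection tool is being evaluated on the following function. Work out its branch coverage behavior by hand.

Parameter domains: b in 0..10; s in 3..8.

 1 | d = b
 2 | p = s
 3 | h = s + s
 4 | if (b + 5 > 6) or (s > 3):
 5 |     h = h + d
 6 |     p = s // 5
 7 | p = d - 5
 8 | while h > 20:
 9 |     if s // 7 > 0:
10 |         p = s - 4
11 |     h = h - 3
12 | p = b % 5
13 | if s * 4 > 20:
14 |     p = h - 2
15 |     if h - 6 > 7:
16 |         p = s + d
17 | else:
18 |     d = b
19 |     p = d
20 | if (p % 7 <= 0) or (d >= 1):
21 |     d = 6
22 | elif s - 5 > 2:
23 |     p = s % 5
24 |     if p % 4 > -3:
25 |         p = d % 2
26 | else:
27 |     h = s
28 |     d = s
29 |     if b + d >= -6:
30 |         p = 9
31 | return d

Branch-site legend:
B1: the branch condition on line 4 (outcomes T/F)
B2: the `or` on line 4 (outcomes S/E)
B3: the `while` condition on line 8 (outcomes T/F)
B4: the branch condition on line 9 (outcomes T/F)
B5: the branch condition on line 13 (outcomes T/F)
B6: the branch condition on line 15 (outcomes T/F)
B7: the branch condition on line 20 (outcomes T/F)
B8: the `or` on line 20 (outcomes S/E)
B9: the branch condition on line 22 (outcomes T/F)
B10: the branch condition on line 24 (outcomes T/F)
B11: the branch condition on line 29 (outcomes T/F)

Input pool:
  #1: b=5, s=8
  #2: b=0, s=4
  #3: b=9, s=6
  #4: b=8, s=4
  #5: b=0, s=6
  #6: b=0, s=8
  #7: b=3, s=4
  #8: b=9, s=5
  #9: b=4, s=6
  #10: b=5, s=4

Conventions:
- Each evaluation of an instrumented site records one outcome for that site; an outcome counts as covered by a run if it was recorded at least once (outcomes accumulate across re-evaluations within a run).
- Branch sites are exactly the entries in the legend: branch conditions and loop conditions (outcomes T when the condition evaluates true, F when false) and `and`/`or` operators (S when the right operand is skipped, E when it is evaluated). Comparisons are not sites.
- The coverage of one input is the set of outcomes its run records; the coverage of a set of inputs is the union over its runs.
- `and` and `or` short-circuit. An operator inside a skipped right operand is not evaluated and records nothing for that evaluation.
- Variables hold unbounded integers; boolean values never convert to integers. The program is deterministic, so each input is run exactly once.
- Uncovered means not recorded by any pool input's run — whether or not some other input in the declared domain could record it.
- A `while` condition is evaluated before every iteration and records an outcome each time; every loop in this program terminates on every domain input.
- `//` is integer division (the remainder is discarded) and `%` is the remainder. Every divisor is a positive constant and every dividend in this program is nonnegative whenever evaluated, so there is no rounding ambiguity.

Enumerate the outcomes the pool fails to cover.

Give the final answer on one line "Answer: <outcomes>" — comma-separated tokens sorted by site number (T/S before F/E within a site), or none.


test 1 (b=5, s=8) fires B2->S, B1->T, B3->T, B4->T, B3->F, B5->T, B6->T, B8->E, B7->T; hits B1=T, B2=S, B3=T, B3=F, B4=T, B5=T, B6=T, B7=T, B8=E
test 2 (b=0, s=4) fires B2->E, B1->T, B3->F, B5->F, B8->S, B7->T; hits B1=T, B2=E, B3=F, B5=F, B7=T, B8=S
test 3 (b=9, s=6) fires B2->S, B1->T, B3->T, B4->F, B3->F, B5->T, B6->T, B8->E, B7->T; hits B1=T, B2=S, B3=T, B3=F, B4=F, B5=T, B6=T, B7=T, B8=E
test 4 (b=8, s=4) fires B2->S, B1->T, B3->F, B5->F, B8->E, B7->T; hits B1=T, B2=S, B3=F, B5=F, B7=T, B8=E
test 5 (b=0, s=6) fires B2->E, B1->T, B3->F, B5->T, B6->F, B8->E, B7->F, B9->F, B11->T; hits B1=T, B2=E, B3=F, B5=T, B6=F, B7=F, B8=E, B9=F, B11=T
test 6 (b=0, s=8) fires B2->E, B1->T, B3->F, B5->T, B6->T, B8->E, B7->F, B9->T, B10->T; hits B1=T, B2=E, B3=F, B5=T, B6=T, B7=F, B8=E, B9=T, B10=T
test 7 (b=3, s=4) fires B2->S, B1->T, B3->F, B5->F, B8->E, B7->T; hits B1=T, B2=S, B3=F, B5=F, B7=T, B8=E
test 8 (b=9, s=5) fires B2->S, B1->T, B3->F, B5->F, B8->E, B7->T; hits B1=T, B2=S, B3=F, B5=F, B7=T, B8=E
test 9 (b=4, s=6) fires B2->S, B1->T, B3->F, B5->T, B6->T, B8->E, B7->T; hits B1=T, B2=S, B3=F, B5=T, B6=T, B7=T, B8=E
test 10 (b=5, s=4) fires B2->S, B1->T, B3->F, B5->F, B8->E, B7->T; hits B1=T, B2=S, B3=F, B5=F, B7=T, B8=E
union over the pool: B1=T, B2=S, B2=E, B3=T, B3=F, B4=T, B4=F, B5=T, B5=F, B6=T, B6=F, B7=T, B7=F, B8=S, B8=E, B9=T, B9=F, B10=T, B11=T
uncovered (3 of 22): B1=F, B10=F, B11=F
Answer: B1=F, B10=F, B11=F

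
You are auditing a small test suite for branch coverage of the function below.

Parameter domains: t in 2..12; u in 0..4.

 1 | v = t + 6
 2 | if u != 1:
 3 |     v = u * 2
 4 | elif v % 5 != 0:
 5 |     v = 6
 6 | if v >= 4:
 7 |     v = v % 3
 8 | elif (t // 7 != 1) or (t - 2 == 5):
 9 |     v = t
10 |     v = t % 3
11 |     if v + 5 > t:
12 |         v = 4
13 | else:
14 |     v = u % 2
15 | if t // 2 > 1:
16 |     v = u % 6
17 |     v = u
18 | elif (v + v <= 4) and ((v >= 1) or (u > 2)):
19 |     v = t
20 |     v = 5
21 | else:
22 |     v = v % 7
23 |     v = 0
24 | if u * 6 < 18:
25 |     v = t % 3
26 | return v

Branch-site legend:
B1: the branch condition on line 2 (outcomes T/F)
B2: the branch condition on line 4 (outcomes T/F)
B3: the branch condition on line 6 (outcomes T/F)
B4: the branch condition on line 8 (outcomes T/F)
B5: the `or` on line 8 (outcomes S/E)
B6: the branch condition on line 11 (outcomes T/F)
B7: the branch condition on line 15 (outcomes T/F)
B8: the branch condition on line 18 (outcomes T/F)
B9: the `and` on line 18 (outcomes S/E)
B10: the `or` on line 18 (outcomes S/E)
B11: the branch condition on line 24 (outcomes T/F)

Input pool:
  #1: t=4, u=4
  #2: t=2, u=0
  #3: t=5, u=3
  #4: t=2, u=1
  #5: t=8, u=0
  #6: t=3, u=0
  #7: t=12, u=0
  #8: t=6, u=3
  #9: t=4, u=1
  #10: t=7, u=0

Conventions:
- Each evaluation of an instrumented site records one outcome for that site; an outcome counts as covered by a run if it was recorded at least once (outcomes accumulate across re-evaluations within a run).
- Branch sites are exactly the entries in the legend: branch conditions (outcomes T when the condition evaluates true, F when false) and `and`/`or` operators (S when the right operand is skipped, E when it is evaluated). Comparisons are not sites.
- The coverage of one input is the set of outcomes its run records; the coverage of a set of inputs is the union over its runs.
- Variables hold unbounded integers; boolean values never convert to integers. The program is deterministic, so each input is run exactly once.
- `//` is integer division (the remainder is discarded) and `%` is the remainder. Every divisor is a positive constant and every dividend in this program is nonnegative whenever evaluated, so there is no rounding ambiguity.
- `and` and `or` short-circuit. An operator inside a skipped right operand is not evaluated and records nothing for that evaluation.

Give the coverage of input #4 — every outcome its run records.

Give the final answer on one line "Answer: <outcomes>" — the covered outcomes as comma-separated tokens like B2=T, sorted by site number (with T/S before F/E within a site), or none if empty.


Tracing the run of input #4 (t=2, u=1):
  B1->F, B2->T, B3->T, B7->F, B9->E, B10->E, B8->F, B11->T
deduplicating events, the covered set is: B1=F, B2=T, B3=T, B7=F, B8=F, B9=E, B10=E, B11=T
Answer: B1=F, B2=T, B3=T, B7=F, B8=F, B9=E, B10=E, B11=T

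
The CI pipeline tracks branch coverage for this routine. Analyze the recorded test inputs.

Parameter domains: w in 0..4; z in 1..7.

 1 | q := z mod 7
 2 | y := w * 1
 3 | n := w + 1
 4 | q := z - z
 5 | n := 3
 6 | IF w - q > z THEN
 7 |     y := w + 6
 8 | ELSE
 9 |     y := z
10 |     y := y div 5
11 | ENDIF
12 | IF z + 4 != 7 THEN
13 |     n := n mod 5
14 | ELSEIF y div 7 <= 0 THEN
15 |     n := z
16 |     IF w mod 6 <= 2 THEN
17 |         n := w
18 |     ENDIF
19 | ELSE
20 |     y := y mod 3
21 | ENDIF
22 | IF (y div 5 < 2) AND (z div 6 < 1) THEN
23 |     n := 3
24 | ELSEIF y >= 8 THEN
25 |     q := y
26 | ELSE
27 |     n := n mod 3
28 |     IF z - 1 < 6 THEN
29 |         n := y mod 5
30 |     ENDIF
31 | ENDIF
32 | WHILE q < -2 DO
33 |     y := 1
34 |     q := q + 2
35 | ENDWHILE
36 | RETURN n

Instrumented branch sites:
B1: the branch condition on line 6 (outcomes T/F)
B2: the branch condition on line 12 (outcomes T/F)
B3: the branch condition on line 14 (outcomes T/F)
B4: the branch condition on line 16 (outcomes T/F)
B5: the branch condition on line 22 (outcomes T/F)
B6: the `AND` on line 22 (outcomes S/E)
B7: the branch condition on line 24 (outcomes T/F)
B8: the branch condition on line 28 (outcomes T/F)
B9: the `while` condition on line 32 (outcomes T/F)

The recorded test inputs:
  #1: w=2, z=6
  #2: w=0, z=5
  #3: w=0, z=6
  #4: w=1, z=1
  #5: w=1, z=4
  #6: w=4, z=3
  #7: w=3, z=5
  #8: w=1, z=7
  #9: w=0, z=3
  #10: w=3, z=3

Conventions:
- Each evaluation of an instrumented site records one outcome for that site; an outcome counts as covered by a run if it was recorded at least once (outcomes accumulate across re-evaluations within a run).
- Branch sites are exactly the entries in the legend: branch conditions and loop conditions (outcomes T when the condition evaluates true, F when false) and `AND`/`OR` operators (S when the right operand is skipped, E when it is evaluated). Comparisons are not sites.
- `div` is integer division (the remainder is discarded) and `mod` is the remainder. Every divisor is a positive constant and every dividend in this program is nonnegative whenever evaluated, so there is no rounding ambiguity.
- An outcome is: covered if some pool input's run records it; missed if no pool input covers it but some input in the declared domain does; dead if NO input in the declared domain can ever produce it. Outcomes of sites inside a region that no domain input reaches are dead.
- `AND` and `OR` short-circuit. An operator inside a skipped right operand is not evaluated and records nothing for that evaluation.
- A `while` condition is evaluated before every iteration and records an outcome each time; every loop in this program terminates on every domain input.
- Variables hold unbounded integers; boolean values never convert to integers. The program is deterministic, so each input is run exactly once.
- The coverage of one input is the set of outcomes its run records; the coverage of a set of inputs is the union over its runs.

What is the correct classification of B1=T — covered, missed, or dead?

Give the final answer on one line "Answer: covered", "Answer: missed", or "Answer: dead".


B1=T is recorded by pool input(s) 6 -> covered
Answer: covered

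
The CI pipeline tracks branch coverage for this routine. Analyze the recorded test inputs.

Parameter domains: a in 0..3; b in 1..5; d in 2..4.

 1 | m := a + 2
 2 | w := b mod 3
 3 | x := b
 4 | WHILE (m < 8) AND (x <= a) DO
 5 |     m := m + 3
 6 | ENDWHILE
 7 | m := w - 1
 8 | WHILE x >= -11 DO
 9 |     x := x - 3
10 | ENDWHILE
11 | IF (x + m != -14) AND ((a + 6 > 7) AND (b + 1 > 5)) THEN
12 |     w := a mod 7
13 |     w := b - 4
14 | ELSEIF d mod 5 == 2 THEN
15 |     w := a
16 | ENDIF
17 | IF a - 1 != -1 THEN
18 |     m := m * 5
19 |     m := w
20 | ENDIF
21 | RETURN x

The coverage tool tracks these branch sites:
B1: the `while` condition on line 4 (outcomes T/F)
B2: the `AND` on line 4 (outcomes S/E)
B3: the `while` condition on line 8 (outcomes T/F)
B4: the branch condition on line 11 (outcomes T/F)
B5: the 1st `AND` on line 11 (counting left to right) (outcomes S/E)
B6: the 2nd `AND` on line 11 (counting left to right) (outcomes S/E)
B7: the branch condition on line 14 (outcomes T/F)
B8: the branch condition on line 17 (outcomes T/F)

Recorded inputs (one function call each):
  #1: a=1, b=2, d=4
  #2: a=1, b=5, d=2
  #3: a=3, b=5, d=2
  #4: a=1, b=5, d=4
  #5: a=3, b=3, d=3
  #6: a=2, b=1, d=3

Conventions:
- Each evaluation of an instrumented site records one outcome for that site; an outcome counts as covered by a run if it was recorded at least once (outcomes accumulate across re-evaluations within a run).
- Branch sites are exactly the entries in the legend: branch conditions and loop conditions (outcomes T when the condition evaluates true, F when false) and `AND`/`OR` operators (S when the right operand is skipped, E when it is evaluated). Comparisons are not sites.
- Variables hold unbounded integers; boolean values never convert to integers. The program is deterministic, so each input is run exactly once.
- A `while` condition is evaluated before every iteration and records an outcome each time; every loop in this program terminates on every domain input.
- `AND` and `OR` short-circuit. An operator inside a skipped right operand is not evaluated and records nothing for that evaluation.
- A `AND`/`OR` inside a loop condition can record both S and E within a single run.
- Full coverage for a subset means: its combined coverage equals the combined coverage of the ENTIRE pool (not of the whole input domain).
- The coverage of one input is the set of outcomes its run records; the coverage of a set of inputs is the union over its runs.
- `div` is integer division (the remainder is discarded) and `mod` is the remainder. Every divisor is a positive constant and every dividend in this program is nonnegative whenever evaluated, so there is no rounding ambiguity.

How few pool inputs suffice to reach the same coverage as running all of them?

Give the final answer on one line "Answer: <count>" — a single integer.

#1 (a=1, b=2, d=4) -> B2->E, B1->F, B3->T, B3->T, B3->T, B3->T, B3->T, B3->F, B5->E, B6->S, B4->F, B7->F, B8->T; covered: B1=F, B2=E, B3=T, B3=F, B4=F, B5=E, B6=S, B7=F, B8=T
#2 (a=1, b=5, d=2) -> B2->E, B1->F, B3->T, B3->T, B3->T, B3->T, B3->T, B3->T, B3->F, B5->E, B6->S, B4->F, B7->T, B8->T; covered: B1=F, B2=E, B3=T, B3=F, B4=F, B5=E, B6=S, B7=T, B8=T
#3 (a=3, b=5, d=2) -> B2->E, B1->F, B3->T, B3->T, B3->T, B3->T, B3->T, B3->T, B3->F, B5->E, B6->E, B4->T, B8->T; covered: B1=F, B2=E, B3=T, B3=F, B4=T, B5=E, B6=E, B8=T
#4 (a=1, b=5, d=4) -> B2->E, B1->F, B3->T, B3->T, B3->T, B3->T, B3->T, B3->T, B3->F, B5->E, B6->S, B4->F, B7->F, B8->T; covered: B1=F, B2=E, B3=T, B3=F, B4=F, B5=E, B6=S, B7=F, B8=T
#5 (a=3, b=3, d=3) -> B2->E, B1->T, B2->S, B1->F, B3->T, B3->T, B3->T, B3->T, B3->T, B3->F, B5->E, B6->E, B4->F, B7->F, ...; covered: B1=T, B1=F, B2=S, B2=E, B3=T, B3=F, B4=F, B5=E, B6=E, B7=F, B8=T
#6 (a=2, b=1, d=3) -> B2->E, B1->T, B2->E, B1->T, B2->S, B1->F, B3->T, B3->T, B3->T, B3->T, B3->T, B3->F, B5->S, B4->F, ...; covered: B1=T, B1=F, B2=S, B2=E, B3=T, B3=F, B4=F, B5=S, B7=F, B8=T
together the pool reaches 15 outcomes: B1=T, B1=F, B2=S, B2=E, B3=T, B3=F, B4=T, B4=F, B5=S, B5=E, B6=S, B6=E, B7=T, B7=F, B8=T
every size-1 subset falls short of the 15 outcomes (best: 11/15)
every size-2 subset falls short of the 15 outcomes (best: 13/15)
size 3: inputs {2, 3, 6} cover all 15 outcomes, and no lexicographically smaller subset of this size does

Answer: 3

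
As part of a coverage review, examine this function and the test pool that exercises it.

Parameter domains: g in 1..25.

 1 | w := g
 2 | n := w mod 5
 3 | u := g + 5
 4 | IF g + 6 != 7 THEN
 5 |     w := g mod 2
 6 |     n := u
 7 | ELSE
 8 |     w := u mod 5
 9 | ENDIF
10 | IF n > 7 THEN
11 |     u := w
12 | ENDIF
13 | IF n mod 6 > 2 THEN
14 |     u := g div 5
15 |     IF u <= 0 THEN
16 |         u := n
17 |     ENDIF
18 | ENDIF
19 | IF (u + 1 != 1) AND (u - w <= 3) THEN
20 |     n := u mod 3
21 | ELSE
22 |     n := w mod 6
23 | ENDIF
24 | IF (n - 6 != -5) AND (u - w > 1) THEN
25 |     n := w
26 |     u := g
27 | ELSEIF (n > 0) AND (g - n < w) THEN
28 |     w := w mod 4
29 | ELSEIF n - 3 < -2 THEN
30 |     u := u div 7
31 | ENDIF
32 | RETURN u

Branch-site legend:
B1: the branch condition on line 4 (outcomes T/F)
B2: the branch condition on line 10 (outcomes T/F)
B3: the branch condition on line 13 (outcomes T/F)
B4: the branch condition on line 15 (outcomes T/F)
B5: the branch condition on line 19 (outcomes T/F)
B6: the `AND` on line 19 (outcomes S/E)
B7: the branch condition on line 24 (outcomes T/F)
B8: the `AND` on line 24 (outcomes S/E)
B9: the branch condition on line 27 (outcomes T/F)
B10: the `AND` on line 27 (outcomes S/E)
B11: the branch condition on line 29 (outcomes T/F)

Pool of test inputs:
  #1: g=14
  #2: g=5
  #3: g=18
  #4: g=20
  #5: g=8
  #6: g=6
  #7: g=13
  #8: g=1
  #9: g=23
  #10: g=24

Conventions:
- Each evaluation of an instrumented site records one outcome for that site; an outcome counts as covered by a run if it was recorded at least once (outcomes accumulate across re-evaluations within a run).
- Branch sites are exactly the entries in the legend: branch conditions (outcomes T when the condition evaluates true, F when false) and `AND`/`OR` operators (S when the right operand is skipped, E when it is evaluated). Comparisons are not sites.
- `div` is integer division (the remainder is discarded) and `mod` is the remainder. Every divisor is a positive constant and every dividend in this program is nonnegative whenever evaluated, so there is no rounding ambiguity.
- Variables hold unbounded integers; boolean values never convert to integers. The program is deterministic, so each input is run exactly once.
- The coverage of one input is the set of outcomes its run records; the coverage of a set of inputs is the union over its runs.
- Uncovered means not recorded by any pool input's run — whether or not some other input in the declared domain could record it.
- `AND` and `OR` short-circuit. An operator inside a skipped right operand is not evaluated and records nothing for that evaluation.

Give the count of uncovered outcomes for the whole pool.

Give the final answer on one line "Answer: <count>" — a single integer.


#1 (g=14) -> B1->T, B2->T, B3->F, B6->S, B5->F, B8->E, B7->F, B10->S, B9->F, B11->T; covered: B1=T, B2=T, B3=F, B5=F, B6=S, B7=F, B8=E, B9=F, B10=S, B11=T
#2 (g=5) -> B1->T, B2->T, B3->T, B4->F, B6->E, B5->T, B8->S, B7->F, B10->E, B9->F, B11->F; covered: B1=T, B2=T, B3=T, B4=F, B5=T, B6=E, B7=F, B8=S, B9=F, B10=E, B11=F
#3 (g=18) -> B1->T, B2->T, B3->T, B4->F, B6->E, B5->T, B8->E, B7->T; covered: B1=T, B2=T, B3=T, B4=F, B5=T, B6=E, B7=T, B8=E
#4 (g=20) -> B1->T, B2->T, B3->F, B6->S, B5->F, B8->E, B7->F, B10->S, B9->F, B11->T; covered: B1=T, B2=T, B3=F, B5=F, B6=S, B7=F, B8=E, B9=F, B10=S, B11=T
#5 (g=8) -> B1->T, B2->T, B3->F, B6->S, B5->F, B8->E, B7->F, B10->S, B9->F, B11->T; covered: B1=T, B2=T, B3=F, B5=F, B6=S, B7=F, B8=E, B9=F, B10=S, B11=T
#6 (g=6) -> B1->T, B2->T, B3->T, B4->F, B6->E, B5->T, B8->S, B7->F, B10->E, B9->F, B11->F; covered: B1=T, B2=T, B3=T, B4=F, B5=T, B6=E, B7=F, B8=S, B9=F, B10=E, B11=F
#7 (g=13) -> B1->T, B2->T, B3->F, B6->E, B5->T, B8->S, B7->F, B10->E, B9->F, B11->F; covered: B1=T, B2=T, B3=F, B5=T, B6=E, B7=F, B8=S, B9=F, B10=E, B11=F
#8 (g=1) -> B1->F, B2->F, B3->F, B6->E, B5->F, B8->S, B7->F, B10->E, B9->T; covered: B1=F, B2=F, B3=F, B5=F, B6=E, B7=F, B8=S, B9=T, B10=E
#9 (g=23) -> B1->T, B2->T, B3->T, B4->F, B6->E, B5->T, B8->S, B7->F, B10->E, B9->F, B11->F; covered: B1=T, B2=T, B3=T, B4=F, B5=T, B6=E, B7=F, B8=S, B9=F, B10=E, B11=F
#10 (g=24) -> B1->T, B2->T, B3->T, B4->F, B6->E, B5->F, B8->E, B7->T; covered: B1=T, B2=T, B3=T, B4=F, B5=F, B6=E, B7=T, B8=E
union over the pool: B1=T, B1=F, B2=T, B2=F, B3=T, B3=F, B4=F, B5=T, B5=F, B6=S, B6=E, B7=T, B7=F, B8=S, B8=E, B9=T, B9=F, B10=S, B10=E, B11=T, B11=F
uncovered (1 of 22): B4=T
Answer: 1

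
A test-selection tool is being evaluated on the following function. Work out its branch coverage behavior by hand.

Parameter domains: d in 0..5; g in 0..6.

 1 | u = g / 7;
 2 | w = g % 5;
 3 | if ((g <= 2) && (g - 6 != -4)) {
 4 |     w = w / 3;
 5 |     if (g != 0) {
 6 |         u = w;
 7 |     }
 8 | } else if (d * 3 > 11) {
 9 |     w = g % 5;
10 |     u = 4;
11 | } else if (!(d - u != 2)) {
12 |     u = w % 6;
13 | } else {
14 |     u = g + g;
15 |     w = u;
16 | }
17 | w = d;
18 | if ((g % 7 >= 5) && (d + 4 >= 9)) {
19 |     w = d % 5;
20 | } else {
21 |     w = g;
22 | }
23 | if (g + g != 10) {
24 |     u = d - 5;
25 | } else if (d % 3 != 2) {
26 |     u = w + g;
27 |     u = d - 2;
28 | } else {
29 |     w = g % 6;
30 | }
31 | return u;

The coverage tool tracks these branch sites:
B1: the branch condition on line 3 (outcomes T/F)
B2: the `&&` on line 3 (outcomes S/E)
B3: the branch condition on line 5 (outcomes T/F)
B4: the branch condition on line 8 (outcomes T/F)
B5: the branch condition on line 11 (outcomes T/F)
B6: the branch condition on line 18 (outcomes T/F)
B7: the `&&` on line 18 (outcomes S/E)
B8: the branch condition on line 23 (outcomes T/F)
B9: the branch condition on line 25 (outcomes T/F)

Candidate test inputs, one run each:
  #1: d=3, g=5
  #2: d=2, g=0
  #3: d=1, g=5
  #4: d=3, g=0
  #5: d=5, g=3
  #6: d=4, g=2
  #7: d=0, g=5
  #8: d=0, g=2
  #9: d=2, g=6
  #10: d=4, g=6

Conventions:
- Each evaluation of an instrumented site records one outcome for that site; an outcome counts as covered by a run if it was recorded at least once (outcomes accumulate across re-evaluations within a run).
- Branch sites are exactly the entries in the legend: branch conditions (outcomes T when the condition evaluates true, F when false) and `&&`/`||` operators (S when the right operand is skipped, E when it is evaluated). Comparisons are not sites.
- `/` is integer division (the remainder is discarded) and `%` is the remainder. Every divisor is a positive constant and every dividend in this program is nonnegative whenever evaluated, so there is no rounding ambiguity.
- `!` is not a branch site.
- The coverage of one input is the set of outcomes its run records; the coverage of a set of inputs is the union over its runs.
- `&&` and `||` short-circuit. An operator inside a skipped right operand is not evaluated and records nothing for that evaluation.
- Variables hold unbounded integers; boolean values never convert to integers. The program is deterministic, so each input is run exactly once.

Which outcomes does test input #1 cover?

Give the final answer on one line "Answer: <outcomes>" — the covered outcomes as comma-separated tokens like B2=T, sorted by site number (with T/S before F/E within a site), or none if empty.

Event log for input #1 (d=3, g=5):
  B2->S, B1->F, B4->F, B5->F, B7->E, B6->F, B8->F, B9->T
collecting distinct outcomes: B1=F, B2=S, B4=F, B5=F, B6=F, B7=E, B8=F, B9=T

Answer: B1=F, B2=S, B4=F, B5=F, B6=F, B7=E, B8=F, B9=T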